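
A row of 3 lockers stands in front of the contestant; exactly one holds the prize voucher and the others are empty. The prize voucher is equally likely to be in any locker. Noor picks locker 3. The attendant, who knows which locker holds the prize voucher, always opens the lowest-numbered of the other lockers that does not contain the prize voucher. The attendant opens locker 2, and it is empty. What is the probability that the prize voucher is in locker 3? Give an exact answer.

Condition on the true location of the prize voucher.
If it is in locker 1 (prior 1/3): locker 2 is the lowest-numbered option available, probability 1; weight (1/3)·1 = 1/3.
If it is in locker 2 (prior 1/3): the attendant opened locker 2, so this case is ruled out; weight (1/3)·0 = 0.
If it is in locker 3 (prior 1/3): the attendant would have opened locker 1 instead, probability 0; weight (1/3)·0 = 0.
The weights sum to 1/3.
So P(the prize voucher in locker 3 | the attendant opened locker 2) = 0 / (1/3) = 0.

0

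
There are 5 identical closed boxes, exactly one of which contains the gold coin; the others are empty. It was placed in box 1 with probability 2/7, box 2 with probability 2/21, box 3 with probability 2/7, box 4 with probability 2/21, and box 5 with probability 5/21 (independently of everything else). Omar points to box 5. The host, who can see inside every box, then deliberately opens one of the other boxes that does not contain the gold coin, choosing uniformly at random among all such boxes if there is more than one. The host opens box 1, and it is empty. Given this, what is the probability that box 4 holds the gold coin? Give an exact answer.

8/55

Apply Bayes' rule, conditioning on where the gold coin actually is.
If it is in box 1 (prior 2/7): the host opened box 1, so this case is ruled out; weight (2/7)·0 = 0.
If it is in either of boxes 2 and 4 (prior 2/21 each): the host has 3 equally likely choices, so probability 1/3; weight (2/21)·(1/3) = 2/63 each.
If it is in box 3 (prior 2/7): the host has 3 equally likely choices, so probability 1/3; weight (2/7)·(1/3) = 2/21.
If it is in box 5 (prior 5/21): the host has 4 equally likely choices, so probability 1/4; weight (5/21)·(1/4) = 5/84.
The weights sum to 55/252.
So P(the gold coin in box 4 | the host opened box 1) = (2/63) / (55/252) = 8/55.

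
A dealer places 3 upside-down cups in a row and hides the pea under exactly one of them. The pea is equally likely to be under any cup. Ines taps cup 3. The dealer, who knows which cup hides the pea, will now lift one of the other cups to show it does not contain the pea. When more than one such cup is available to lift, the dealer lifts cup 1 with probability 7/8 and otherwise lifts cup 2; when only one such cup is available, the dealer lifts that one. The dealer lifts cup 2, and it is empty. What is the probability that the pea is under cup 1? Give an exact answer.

Consider each possible location of the pea in turn.
If it is under cup 1 (prior 1/3): only cup 2 is available, probability 1; weight (1/3)·1 = 1/3.
If it is under cup 2 (prior 1/3): the dealer opened cup 2, so this case is ruled out; weight (1/3)·0 = 0.
If it is under cup 3 (prior 1/3): cup 1 is available but not opened, probability 1/8; weight (1/3)·(1/8) = 1/24.
The weights sum to 3/8.
So P(the pea under cup 1 | the dealer opened cup 2) = (1/3) / (3/8) = 8/9.

8/9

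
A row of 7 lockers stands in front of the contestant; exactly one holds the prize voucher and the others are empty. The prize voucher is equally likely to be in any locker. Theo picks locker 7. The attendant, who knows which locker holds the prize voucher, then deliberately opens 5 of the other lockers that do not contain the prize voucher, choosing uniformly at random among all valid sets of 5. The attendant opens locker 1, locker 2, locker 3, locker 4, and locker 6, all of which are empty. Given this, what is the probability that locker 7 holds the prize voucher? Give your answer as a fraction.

1/7

Apply Bayes' rule, conditioning on where the prize voucher actually is.
If it is in any of lockers 1, 2, 3, 4, and 6 (prior 1/7 each): that locker was opened and seen not to hold the prize — ruled out; weight (1/7)·0 = 0 each.
If it is in locker 5 (prior 1/7): the attendant has no choice, probability 1; weight (1/7)·1 = 1/7.
If it is in locker 7 (prior 1/7): the attendant has 6 equally likely choices, so probability 1/6; weight (1/7)·(1/6) = 1/42.
The weights sum to 1/6.
So P(the prize voucher in locker 7 | the attendant opened locker 1, locker 2, locker 3, locker 4, and locker 6) = (1/42) / (1/6) = 1/7.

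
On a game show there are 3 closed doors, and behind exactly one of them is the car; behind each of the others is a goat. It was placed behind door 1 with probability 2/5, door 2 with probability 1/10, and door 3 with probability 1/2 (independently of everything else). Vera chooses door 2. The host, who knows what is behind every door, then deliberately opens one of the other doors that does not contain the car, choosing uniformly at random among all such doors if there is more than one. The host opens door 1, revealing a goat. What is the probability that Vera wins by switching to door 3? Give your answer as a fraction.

Consider each possible location of the car in turn.
If it is behind door 1 (prior 2/5): the host opened door 1, so this case is ruled out; weight (2/5)·0 = 0.
If it is behind door 2 (prior 1/10): the host has 2 equally likely choices, so probability 1/2; weight (1/10)·(1/2) = 1/20.
If it is behind door 3 (prior 1/2): the host has no choice, probability 1; weight (1/2)·1 = 1/2.
The weights sum to 11/20.
So P(the car behind door 3 | the host opened door 1) = (1/2) / (11/20) = 10/11.

10/11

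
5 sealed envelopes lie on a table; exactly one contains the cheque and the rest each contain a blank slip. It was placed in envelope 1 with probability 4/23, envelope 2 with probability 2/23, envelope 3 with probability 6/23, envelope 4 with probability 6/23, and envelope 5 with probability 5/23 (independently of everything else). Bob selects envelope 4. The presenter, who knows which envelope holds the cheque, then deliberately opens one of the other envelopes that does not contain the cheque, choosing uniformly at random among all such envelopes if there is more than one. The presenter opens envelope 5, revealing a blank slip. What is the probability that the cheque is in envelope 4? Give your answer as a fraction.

3/11

Condition on the true location of the cheque.
If it is in envelope 1 (prior 4/23): the presenter has 3 equally likely choices, so probability 1/3; weight (4/23)·(1/3) = 4/69.
If it is in envelope 2 (prior 2/23): the presenter has 3 equally likely choices, so probability 1/3; weight (2/23)·(1/3) = 2/69.
If it is in envelope 3 (prior 6/23): the presenter has 3 equally likely choices, so probability 1/3; weight (6/23)·(1/3) = 2/23.
If it is in envelope 4 (prior 6/23): the presenter has 4 equally likely choices, so probability 1/4; weight (6/23)·(1/4) = 3/46.
If it is in envelope 5 (prior 5/23): the presenter opened envelope 5, so this case is ruled out; weight (5/23)·0 = 0.
The weights sum to 11/46.
So P(the cheque in envelope 4 | the presenter opened envelope 5) = (3/46) / (11/46) = 3/11.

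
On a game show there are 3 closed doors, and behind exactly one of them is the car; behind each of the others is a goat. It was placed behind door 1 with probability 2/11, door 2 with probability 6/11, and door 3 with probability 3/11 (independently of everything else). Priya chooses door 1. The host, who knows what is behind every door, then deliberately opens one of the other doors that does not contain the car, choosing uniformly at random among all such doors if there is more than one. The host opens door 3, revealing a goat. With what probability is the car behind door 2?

Consider each possible location of the car in turn.
If it is behind door 1 (prior 2/11): the host has 2 equally likely choices, so probability 1/2; weight (2/11)·(1/2) = 1/11.
If it is behind door 2 (prior 6/11): the host has no choice, probability 1; weight (6/11)·1 = 6/11.
If it is behind door 3 (prior 3/11): the host opened door 3, so this case is ruled out; weight (3/11)·0 = 0.
The weights sum to 7/11.
So P(the car behind door 2 | the host opened door 3) = (6/11) / (7/11) = 6/7.

6/7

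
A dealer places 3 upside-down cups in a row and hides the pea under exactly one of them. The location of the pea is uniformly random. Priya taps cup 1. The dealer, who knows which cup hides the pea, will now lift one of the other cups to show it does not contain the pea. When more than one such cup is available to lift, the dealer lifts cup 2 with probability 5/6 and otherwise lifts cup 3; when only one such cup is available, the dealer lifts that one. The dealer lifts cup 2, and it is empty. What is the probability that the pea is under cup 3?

6/11

Consider each possible location of the pea in turn.
If it is under cup 1 (prior 1/3): cup 2 is available, opened with probability 5/6; weight (1/3)·(5/6) = 5/18.
If it is under cup 2 (prior 1/3): the dealer opened cup 2, so this case is ruled out; weight (1/3)·0 = 0.
If it is under cup 3 (prior 1/3): only cup 2 is available, probability 1; weight (1/3)·1 = 1/3.
The weights sum to 11/18.
So P(the pea under cup 3 | the dealer opened cup 2) = (1/3) / (11/18) = 6/11.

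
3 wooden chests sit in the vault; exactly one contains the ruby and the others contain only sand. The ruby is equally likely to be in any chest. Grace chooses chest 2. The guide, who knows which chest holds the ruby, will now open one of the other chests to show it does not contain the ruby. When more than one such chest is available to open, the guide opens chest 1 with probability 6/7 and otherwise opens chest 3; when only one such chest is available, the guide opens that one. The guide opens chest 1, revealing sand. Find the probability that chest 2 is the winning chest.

Apply Bayes' rule, conditioning on where the ruby actually is.
If it is in chest 1 (prior 1/3): the guide opened chest 1, so this case is ruled out; weight (1/3)·0 = 0.
If it is in chest 2 (prior 1/3): chest 1 is available, opened with probability 6/7; weight (1/3)·(6/7) = 2/7.
If it is in chest 3 (prior 1/3): only chest 1 is available, probability 1; weight (1/3)·1 = 1/3.
The weights sum to 13/21.
So P(the ruby in chest 2 | the guide opened chest 1) = (2/7) / (13/21) = 6/13.

6/13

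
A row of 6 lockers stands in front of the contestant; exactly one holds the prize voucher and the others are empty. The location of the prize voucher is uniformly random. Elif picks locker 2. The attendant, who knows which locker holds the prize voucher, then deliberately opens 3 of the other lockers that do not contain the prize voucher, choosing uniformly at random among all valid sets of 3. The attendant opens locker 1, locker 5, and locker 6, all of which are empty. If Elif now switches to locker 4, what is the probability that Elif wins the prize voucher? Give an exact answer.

Apply Bayes' rule, conditioning on where the prize voucher actually is.
If it is in any of lockers 1, 5, and 6 (prior 1/6 each): that locker was opened and seen not to hold the prize — ruled out; weight (1/6)·0 = 0 each.
If it is in locker 2 (prior 1/6): the attendant has 10 equally likely choices, so probability 1/10; weight (1/6)·(1/10) = 1/60.
If it is in either of lockers 3 and 4 (prior 1/6 each): the attendant has 4 equally likely choices, so probability 1/4; weight (1/6)·(1/4) = 1/24 each.
The weights sum to 1/10.
So P(the prize voucher in locker 4 | the attendant opened locker 1, locker 5, and locker 6) = (1/24) / (1/10) = 5/12.

5/12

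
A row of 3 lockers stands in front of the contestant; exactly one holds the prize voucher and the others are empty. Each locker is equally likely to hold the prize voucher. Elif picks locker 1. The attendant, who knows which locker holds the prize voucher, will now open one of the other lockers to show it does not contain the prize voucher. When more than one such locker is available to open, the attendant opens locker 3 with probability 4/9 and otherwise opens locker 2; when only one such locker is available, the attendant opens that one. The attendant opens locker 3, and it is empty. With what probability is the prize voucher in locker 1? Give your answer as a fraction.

4/13

Apply Bayes' rule, conditioning on where the prize voucher actually is.
If it is in locker 1 (prior 1/3): locker 3 is available, opened with probability 4/9; weight (1/3)·(4/9) = 4/27.
If it is in locker 2 (prior 1/3): only locker 3 is available, probability 1; weight (1/3)·1 = 1/3.
If it is in locker 3 (prior 1/3): the attendant opened locker 3, so this case is ruled out; weight (1/3)·0 = 0.
The weights sum to 13/27.
So P(the prize voucher in locker 1 | the attendant opened locker 3) = (4/27) / (13/27) = 4/13.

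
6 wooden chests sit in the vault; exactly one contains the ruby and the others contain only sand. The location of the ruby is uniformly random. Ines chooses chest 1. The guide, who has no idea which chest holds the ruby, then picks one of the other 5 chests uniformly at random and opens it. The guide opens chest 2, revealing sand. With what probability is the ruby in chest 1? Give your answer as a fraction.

1/5

Because the guide chose which chest to open without knowing where the ruby is, the choice is independent of the prize location. Learning that chest 2 does not hold the ruby simply rules out that one location and leaves the remaining 5 chests still equally likely by symmetry.
So P(the ruby in chest 1) = 1/5.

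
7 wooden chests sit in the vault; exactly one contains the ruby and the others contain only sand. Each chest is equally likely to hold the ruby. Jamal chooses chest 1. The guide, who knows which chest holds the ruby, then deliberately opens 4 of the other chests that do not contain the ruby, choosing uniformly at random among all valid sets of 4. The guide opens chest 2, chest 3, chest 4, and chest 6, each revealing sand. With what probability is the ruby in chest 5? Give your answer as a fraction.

3/7

Condition on the true location of the ruby.
If it is in chest 1 (prior 1/7): the guide has 15 equally likely choices, so probability 1/15; weight (1/7)·(1/15) = 1/105.
If it is in any of chests 2, 3, 4, and 6 (prior 1/7 each): that chest was opened and seen not to hold the prize — ruled out; weight (1/7)·0 = 0 each.
If it is in either of chests 5 and 7 (prior 1/7 each): the guide has 5 equally likely choices, so probability 1/5; weight (1/7)·(1/5) = 1/35 each.
The weights sum to 1/15.
So P(the ruby in chest 5 | the guide opened chest 2, chest 3, chest 4, and chest 6) = (1/35) / (1/15) = 3/7.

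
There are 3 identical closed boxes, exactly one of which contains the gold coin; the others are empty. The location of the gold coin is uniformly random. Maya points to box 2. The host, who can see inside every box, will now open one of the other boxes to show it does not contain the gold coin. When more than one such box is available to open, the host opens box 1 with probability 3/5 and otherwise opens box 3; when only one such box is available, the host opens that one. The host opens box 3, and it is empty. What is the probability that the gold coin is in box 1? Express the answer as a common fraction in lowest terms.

Consider each possible location of the gold coin in turn.
If it is in box 1 (prior 1/3): only box 3 is available, probability 1; weight (1/3)·1 = 1/3.
If it is in box 2 (prior 1/3): box 1 is available but not opened, probability 2/5; weight (1/3)·(2/5) = 2/15.
If it is in box 3 (prior 1/3): the host opened box 3, so this case is ruled out; weight (1/3)·0 = 0.
The weights sum to 7/15.
So P(the gold coin in box 1 | the host opened box 3) = (1/3) / (7/15) = 5/7.

5/7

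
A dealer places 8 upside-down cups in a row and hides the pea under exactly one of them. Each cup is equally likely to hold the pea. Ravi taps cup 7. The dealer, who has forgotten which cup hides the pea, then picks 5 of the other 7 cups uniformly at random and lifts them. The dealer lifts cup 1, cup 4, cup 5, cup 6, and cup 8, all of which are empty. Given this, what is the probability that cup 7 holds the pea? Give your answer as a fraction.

Apply Bayes' rule, conditioning on where the pea actually is.
If it is under any of cups 1, 4, 5, 6, and 8 (prior 1/8 each): that cup was opened and seen not to hold the prize — ruled out; weight (1/8)·0 = 0 each.
If it is under any of cups 2, 3, and 7 (prior 1/8 each): the dealer picks exactly this set with probability 1/21 regardless, and none is the prize; weight (1/8)·(1/21) = 1/168 each.
The weights sum to 1/56.
So P(the pea under cup 7 | the dealer opened cup 1, cup 4, cup 5, cup 6, and cup 8) = (1/168) / (1/56) = 1/3.

1/3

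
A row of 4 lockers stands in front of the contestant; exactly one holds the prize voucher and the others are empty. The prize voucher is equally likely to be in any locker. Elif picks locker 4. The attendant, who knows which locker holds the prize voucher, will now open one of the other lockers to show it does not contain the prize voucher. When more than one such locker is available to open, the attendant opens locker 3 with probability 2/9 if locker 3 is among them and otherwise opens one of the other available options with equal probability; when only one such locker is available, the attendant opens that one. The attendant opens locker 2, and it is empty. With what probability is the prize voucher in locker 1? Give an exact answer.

Consider each possible location of the prize voucher in turn.
If it is in locker 1 (prior 1/4): locker 3 is available but not opened, probability 7/9; weight (1/4)·(7/9) = 7/36.
If it is in locker 2 (prior 1/4): the attendant opened locker 2, so this case is ruled out; weight (1/4)·0 = 0.
If it is in locker 3 (prior 1/4): locker 3 holds the prize so is unavailable; the attendant chooses uniformly among the 2 others, probability 1/2; weight (1/4)·(1/2) = 1/8.
If it is in locker 4 (prior 1/4): locker 3 is available but not opened; locker 2 gets probability (1 − 2/9)/2 = 7/18; weight (1/4)·(7/18) = 7/72.
The weights sum to 5/12.
So P(the prize voucher in locker 1 | the attendant opened locker 2) = (7/36) / (5/12) = 7/15.

7/15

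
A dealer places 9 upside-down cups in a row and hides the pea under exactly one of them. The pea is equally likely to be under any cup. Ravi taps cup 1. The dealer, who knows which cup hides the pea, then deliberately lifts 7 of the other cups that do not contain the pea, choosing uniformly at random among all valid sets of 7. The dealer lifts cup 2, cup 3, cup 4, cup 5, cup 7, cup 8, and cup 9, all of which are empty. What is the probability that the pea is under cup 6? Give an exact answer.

8/9

Consider each possible location of the pea in turn.
If it is under cup 1 (prior 1/9): the dealer has 8 equally likely choices, so probability 1/8; weight (1/9)·(1/8) = 1/72.
If it is under any of cups 2, 3, 4, 5, 7, 8, and 9 (prior 1/9 each): that cup was opened and seen not to hold the prize — ruled out; weight (1/9)·0 = 0 each.
If it is under cup 6 (prior 1/9): the dealer has no choice, probability 1; weight (1/9)·1 = 1/9.
The weights sum to 1/8.
So P(the pea under cup 6 | the dealer opened cup 2, cup 3, cup 4, cup 5, cup 7, cup 8, and cup 9) = (1/9) / (1/8) = 8/9.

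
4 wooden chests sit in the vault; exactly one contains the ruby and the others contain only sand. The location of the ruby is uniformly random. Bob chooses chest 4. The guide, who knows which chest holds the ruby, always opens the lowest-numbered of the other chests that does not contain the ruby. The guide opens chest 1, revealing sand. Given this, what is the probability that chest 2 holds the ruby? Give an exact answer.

Consider each possible location of the ruby in turn.
If it is in chest 1 (prior 1/4): the guide opened chest 1, so this case is ruled out; weight (1/4)·0 = 0.
If it is in any of chests 2, 3, and 4 (prior 1/4 each): chest 1 is the lowest-numbered option available, probability 1; weight (1/4)·1 = 1/4 each.
The weights sum to 3/4.
So P(the ruby in chest 2 | the guide opened chest 1) = (1/4) / (3/4) = 1/3.

1/3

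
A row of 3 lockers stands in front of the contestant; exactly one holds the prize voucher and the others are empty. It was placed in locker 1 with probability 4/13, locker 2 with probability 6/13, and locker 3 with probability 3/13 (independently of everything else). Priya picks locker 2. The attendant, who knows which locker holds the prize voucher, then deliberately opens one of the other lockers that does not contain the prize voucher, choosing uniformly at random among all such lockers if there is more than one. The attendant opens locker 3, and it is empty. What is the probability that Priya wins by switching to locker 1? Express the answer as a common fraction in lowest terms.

Consider each possible location of the prize voucher in turn.
If it is in locker 1 (prior 4/13): the attendant has no choice, probability 1; weight (4/13)·1 = 4/13.
If it is in locker 2 (prior 6/13): the attendant has 2 equally likely choices, so probability 1/2; weight (6/13)·(1/2) = 3/13.
If it is in locker 3 (prior 3/13): the attendant opened locker 3, so this case is ruled out; weight (3/13)·0 = 0.
The weights sum to 7/13.
So P(the prize voucher in locker 1 | the attendant opened locker 3) = (4/13) / (7/13) = 4/7.

4/7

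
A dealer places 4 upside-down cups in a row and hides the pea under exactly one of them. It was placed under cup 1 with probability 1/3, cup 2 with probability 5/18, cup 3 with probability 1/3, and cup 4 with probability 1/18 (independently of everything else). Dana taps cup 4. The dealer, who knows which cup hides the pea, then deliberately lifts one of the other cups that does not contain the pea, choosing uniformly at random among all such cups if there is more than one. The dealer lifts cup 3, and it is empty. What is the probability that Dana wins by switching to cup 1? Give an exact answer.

Condition on the true location of the pea.
If it is under cup 1 (prior 1/3): the dealer has 2 equally likely choices, so probability 1/2; weight (1/3)·(1/2) = 1/6.
If it is under cup 2 (prior 5/18): the dealer has 2 equally likely choices, so probability 1/2; weight (5/18)·(1/2) = 5/36.
If it is under cup 3 (prior 1/3): the dealer opened cup 3, so this case is ruled out; weight (1/3)·0 = 0.
If it is under cup 4 (prior 1/18): the dealer has 3 equally likely choices, so probability 1/3; weight (1/18)·(1/3) = 1/54.
The weights sum to 35/108.
So P(the pea under cup 1 | the dealer opened cup 3) = (1/6) / (35/108) = 18/35.

18/35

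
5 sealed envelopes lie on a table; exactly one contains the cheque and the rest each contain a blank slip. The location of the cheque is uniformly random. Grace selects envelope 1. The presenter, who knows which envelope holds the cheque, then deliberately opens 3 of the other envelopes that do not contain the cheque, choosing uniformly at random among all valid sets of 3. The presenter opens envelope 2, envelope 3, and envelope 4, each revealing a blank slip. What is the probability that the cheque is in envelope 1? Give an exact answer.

1/5

Apply Bayes' rule, conditioning on where the cheque actually is.
If it is in envelope 1 (prior 1/5): the presenter has 4 equally likely choices, so probability 1/4; weight (1/5)·(1/4) = 1/20.
If it is in any of envelopes 2, 3, and 4 (prior 1/5 each): that envelope was opened and seen not to hold the prize — ruled out; weight (1/5)·0 = 0 each.
If it is in envelope 5 (prior 1/5): the presenter has no choice, probability 1; weight (1/5)·1 = 1/5.
The weights sum to 1/4.
So P(the cheque in envelope 1 | the presenter opened envelope 2, envelope 3, and envelope 4) = (1/20) / (1/4) = 1/5.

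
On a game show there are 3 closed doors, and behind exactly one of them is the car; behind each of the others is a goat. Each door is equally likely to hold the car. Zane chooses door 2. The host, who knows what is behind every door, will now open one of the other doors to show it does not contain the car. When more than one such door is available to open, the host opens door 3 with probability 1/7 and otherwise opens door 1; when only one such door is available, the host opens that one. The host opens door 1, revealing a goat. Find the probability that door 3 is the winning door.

7/13

Apply Bayes' rule, conditioning on where the car actually is.
If it is behind door 1 (prior 1/3): the host opened door 1, so this case is ruled out; weight (1/3)·0 = 0.
If it is behind door 2 (prior 1/3): door 3 is available but not opened, probability 6/7; weight (1/3)·(6/7) = 2/7.
If it is behind door 3 (prior 1/3): only door 1 is available, probability 1; weight (1/3)·1 = 1/3.
The weights sum to 13/21.
So P(the car behind door 3 | the host opened door 1) = (1/3) / (13/21) = 7/13.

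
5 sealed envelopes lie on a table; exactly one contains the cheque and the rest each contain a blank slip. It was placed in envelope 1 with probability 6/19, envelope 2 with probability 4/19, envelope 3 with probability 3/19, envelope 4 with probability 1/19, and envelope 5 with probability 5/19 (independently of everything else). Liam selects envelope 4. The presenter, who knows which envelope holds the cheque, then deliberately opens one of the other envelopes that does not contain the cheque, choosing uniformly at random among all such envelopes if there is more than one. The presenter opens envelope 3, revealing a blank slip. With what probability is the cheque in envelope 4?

1/21

Condition on the true location of the cheque.
If it is in envelope 1 (prior 6/19): the presenter has 3 equally likely choices, so probability 1/3; weight (6/19)·(1/3) = 2/19.
If it is in envelope 2 (prior 4/19): the presenter has 3 equally likely choices, so probability 1/3; weight (4/19)·(1/3) = 4/57.
If it is in envelope 3 (prior 3/19): the presenter opened envelope 3, so this case is ruled out; weight (3/19)·0 = 0.
If it is in envelope 4 (prior 1/19): the presenter has 4 equally likely choices, so probability 1/4; weight (1/19)·(1/4) = 1/76.
If it is in envelope 5 (prior 5/19): the presenter has 3 equally likely choices, so probability 1/3; weight (5/19)·(1/3) = 5/57.
The weights sum to 21/76.
So P(the cheque in envelope 4 | the presenter opened envelope 3) = (1/76) / (21/76) = 1/21.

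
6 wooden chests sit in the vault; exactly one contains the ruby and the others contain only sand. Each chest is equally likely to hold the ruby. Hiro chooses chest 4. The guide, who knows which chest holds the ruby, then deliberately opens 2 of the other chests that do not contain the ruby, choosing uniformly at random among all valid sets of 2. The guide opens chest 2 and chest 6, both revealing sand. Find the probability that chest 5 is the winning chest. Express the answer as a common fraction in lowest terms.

5/18

Consider each possible location of the ruby in turn.
If it is in any of chests 1, 3, and 5 (prior 1/6 each): the guide has 6 equally likely choices, so probability 1/6; weight (1/6)·(1/6) = 1/36 each.
If it is in either of chests 2 and 6 (prior 1/6 each): that chest was opened and seen not to hold the prize — ruled out; weight (1/6)·0 = 0 each.
If it is in chest 4 (prior 1/6): the guide has 10 equally likely choices, so probability 1/10; weight (1/6)·(1/10) = 1/60.
The weights sum to 1/10.
So P(the ruby in chest 5 | the guide opened chest 2 and chest 6) = (1/36) / (1/10) = 5/18.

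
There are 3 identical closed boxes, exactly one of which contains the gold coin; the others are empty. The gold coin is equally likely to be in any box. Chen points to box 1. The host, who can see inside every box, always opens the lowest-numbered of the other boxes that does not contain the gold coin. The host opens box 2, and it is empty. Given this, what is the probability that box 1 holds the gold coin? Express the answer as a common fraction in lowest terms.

Consider each possible location of the gold coin in turn.
If it is in either of boxes 1 and 3 (prior 1/3 each): box 2 is the lowest-numbered option available, probability 1; weight (1/3)·1 = 1/3 each.
If it is in box 2 (prior 1/3): the host opened box 2, so this case is ruled out; weight (1/3)·0 = 0.
The weights sum to 2/3.
So P(the gold coin in box 1 | the host opened box 2) = (1/3) / (2/3) = 1/2.

1/2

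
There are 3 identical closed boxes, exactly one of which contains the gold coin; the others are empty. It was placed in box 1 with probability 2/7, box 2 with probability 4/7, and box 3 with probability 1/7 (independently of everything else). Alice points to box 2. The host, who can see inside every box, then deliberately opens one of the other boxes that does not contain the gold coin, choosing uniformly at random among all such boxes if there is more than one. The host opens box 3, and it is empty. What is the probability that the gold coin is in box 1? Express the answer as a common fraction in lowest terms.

1/2

Condition on the true location of the gold coin.
If it is in box 1 (prior 2/7): the host has no choice, probability 1; weight (2/7)·1 = 2/7.
If it is in box 2 (prior 4/7): the host has 2 equally likely choices, so probability 1/2; weight (4/7)·(1/2) = 2/7.
If it is in box 3 (prior 1/7): the host opened box 3, so this case is ruled out; weight (1/7)·0 = 0.
The weights sum to 4/7.
So P(the gold coin in box 1 | the host opened box 3) = (2/7) / (4/7) = 1/2.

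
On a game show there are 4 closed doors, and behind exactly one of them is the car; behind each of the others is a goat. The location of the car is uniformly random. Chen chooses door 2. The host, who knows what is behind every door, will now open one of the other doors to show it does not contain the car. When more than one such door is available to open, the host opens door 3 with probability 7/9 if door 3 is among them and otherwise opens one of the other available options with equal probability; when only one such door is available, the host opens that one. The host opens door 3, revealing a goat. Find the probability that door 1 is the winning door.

1/3

Consider each possible location of the car in turn.
If it is behind any of doors 1, 2, and 4 (prior 1/4 each): door 3 is available, opened with probability 7/9; weight (1/4)·(7/9) = 7/36 each.
If it is behind door 3 (prior 1/4): the host opened door 3, so this case is ruled out; weight (1/4)·0 = 0.
The weights sum to 7/12.
So P(the car behind door 1 | the host opened door 3) = (7/36) / (7/12) = 1/3.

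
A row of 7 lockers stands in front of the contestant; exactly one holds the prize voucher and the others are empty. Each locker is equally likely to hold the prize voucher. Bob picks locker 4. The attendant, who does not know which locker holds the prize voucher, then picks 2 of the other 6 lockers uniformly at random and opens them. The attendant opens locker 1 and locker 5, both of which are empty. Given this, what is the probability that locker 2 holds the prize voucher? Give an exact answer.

Consider each possible location of the prize voucher in turn.
If it is in either of lockers 1 and 5 (prior 1/7 each): that locker was opened and seen not to hold the prize — ruled out; weight (1/7)·0 = 0 each.
If it is in any of lockers 2, 3, 4, 6, and 7 (prior 1/7 each): the attendant picks exactly this set with probability 1/15 regardless, and none is the prize; weight (1/7)·(1/15) = 1/105 each.
The weights sum to 1/21.
So P(the prize voucher in locker 2 | the attendant opened locker 1 and locker 5) = (1/105) / (1/21) = 1/5.

1/5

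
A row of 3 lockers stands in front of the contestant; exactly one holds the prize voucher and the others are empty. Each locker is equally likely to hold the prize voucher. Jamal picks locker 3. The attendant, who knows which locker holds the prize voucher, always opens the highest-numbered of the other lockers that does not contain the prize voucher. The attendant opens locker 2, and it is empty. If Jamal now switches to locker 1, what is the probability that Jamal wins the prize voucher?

Apply Bayes' rule, conditioning on where the prize voucher actually is.
If it is in either of lockers 1 and 3 (prior 1/3 each): locker 2 is the highest-numbered option available, probability 1; weight (1/3)·1 = 1/3 each.
If it is in locker 2 (prior 1/3): the attendant opened locker 2, so this case is ruled out; weight (1/3)·0 = 0.
The weights sum to 2/3.
So P(the prize voucher in locker 1 | the attendant opened locker 2) = (1/3) / (2/3) = 1/2.

1/2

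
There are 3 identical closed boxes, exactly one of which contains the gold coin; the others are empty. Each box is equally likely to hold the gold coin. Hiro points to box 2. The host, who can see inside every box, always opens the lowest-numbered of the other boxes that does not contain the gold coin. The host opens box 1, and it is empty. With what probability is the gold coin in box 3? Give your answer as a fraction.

1/2

Condition on the true location of the gold coin.
If it is in box 1 (prior 1/3): the host opened box 1, so this case is ruled out; weight (1/3)·0 = 0.
If it is in either of boxes 2 and 3 (prior 1/3 each): box 1 is the lowest-numbered option available, probability 1; weight (1/3)·1 = 1/3 each.
The weights sum to 2/3.
So P(the gold coin in box 3 | the host opened box 1) = (1/3) / (2/3) = 1/2.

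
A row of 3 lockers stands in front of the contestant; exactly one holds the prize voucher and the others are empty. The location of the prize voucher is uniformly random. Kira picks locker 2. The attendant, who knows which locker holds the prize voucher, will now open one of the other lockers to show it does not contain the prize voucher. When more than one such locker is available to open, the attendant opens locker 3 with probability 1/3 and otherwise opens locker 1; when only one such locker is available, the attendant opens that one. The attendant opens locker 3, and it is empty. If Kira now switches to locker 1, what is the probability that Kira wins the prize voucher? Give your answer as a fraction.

3/4

Apply Bayes' rule, conditioning on where the prize voucher actually is.
If it is in locker 1 (prior 1/3): only locker 3 is available, probability 1; weight (1/3)·1 = 1/3.
If it is in locker 2 (prior 1/3): locker 3 is available, opened with probability 1/3; weight (1/3)·(1/3) = 1/9.
If it is in locker 3 (prior 1/3): the attendant opened locker 3, so this case is ruled out; weight (1/3)·0 = 0.
The weights sum to 4/9.
So P(the prize voucher in locker 1 | the attendant opened locker 3) = (1/3) / (4/9) = 3/4.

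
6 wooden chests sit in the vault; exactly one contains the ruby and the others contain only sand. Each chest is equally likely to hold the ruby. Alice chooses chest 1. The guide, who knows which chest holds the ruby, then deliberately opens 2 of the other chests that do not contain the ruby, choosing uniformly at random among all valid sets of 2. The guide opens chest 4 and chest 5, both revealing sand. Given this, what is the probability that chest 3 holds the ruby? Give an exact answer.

Condition on the true location of the ruby.
If it is in chest 1 (prior 1/6): the guide has 10 equally likely choices, so probability 1/10; weight (1/6)·(1/10) = 1/60.
If it is in any of chests 2, 3, and 6 (prior 1/6 each): the guide has 6 equally likely choices, so probability 1/6; weight (1/6)·(1/6) = 1/36 each.
If it is in either of chests 4 and 5 (prior 1/6 each): that chest was opened and seen not to hold the prize — ruled out; weight (1/6)·0 = 0 each.
The weights sum to 1/10.
So P(the ruby in chest 3 | the guide opened chest 4 and chest 5) = (1/36) / (1/10) = 5/18.

5/18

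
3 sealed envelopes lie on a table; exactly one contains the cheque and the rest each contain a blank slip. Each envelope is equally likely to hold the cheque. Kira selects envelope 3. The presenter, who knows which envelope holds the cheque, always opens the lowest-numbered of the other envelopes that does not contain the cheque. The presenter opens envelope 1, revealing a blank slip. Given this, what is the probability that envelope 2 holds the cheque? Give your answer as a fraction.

1/2

Consider each possible location of the cheque in turn.
If it is in envelope 1 (prior 1/3): the presenter opened envelope 1, so this case is ruled out; weight (1/3)·0 = 0.
If it is in either of envelopes 2 and 3 (prior 1/3 each): envelope 1 is the lowest-numbered option available, probability 1; weight (1/3)·1 = 1/3 each.
The weights sum to 2/3.
So P(the cheque in envelope 2 | the presenter opened envelope 1) = (1/3) / (2/3) = 1/2.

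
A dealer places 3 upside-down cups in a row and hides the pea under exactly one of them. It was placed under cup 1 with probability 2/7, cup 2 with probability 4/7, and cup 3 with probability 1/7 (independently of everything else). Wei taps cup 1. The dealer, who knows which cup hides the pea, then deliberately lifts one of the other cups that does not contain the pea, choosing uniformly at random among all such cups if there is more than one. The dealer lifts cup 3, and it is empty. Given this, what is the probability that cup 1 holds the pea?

1/5

Condition on the true location of the pea.
If it is under cup 1 (prior 2/7): the dealer has 2 equally likely choices, so probability 1/2; weight (2/7)·(1/2) = 1/7.
If it is under cup 2 (prior 4/7): the dealer has no choice, probability 1; weight (4/7)·1 = 4/7.
If it is under cup 3 (prior 1/7): the dealer opened cup 3, so this case is ruled out; weight (1/7)·0 = 0.
The weights sum to 5/7.
So P(the pea under cup 1 | the dealer opened cup 3) = (1/7) / (5/7) = 1/5.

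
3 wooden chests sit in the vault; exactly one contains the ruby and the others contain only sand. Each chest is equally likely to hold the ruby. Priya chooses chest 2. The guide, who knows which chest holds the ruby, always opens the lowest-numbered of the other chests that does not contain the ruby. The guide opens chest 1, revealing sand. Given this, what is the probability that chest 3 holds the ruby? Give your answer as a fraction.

Apply Bayes' rule, conditioning on where the ruby actually is.
If it is in chest 1 (prior 1/3): the guide opened chest 1, so this case is ruled out; weight (1/3)·0 = 0.
If it is in either of chests 2 and 3 (prior 1/3 each): chest 1 is the lowest-numbered option available, probability 1; weight (1/3)·1 = 1/3 each.
The weights sum to 2/3.
So P(the ruby in chest 3 | the guide opened chest 1) = (1/3) / (2/3) = 1/2.

1/2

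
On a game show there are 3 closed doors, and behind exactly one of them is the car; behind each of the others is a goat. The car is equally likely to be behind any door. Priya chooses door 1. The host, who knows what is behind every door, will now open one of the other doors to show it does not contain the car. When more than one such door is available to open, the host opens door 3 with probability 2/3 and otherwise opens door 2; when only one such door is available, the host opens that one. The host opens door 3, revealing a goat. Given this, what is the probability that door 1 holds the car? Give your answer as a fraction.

2/5

Consider each possible location of the car in turn.
If it is behind door 1 (prior 1/3): door 3 is available, opened with probability 2/3; weight (1/3)·(2/3) = 2/9.
If it is behind door 2 (prior 1/3): only door 3 is available, probability 1; weight (1/3)·1 = 1/3.
If it is behind door 3 (prior 1/3): the host opened door 3, so this case is ruled out; weight (1/3)·0 = 0.
The weights sum to 5/9.
So P(the car behind door 1 | the host opened door 3) = (2/9) / (5/9) = 2/5.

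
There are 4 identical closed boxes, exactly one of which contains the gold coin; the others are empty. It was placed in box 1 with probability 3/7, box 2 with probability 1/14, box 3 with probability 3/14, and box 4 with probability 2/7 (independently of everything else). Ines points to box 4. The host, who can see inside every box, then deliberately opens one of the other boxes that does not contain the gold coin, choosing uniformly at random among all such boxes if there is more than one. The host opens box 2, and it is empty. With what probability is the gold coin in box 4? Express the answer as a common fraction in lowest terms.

8/35

Condition on the true location of the gold coin.
If it is in box 1 (prior 3/7): the host has 2 equally likely choices, so probability 1/2; weight (3/7)·(1/2) = 3/14.
If it is in box 2 (prior 1/14): the host opened box 2, so this case is ruled out; weight (1/14)·0 = 0.
If it is in box 3 (prior 3/14): the host has 2 equally likely choices, so probability 1/2; weight (3/14)·(1/2) = 3/28.
If it is in box 4 (prior 2/7): the host has 3 equally likely choices, so probability 1/3; weight (2/7)·(1/3) = 2/21.
The weights sum to 5/12.
So P(the gold coin in box 4 | the host opened box 2) = (2/21) / (5/12) = 8/35.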